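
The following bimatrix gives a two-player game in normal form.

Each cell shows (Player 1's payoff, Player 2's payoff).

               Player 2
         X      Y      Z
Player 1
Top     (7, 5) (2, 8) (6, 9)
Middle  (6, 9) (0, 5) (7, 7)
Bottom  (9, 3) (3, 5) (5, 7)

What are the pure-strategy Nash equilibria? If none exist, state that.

There is no pure-strategy Nash equilibrium.

(Top, X): Player 1 can switch to Bottom (7 → 9). Not NE.
(Top, Y): Player 1 can switch to Bottom (2 → 3). Not NE.
(Top, Z): Player 1 can switch to Middle (6 → 7). Not NE.
(Middle, X): Player 1 can switch to Top (6 → 7). Not NE.
(Middle, Y): Player 1 can switch to Top (0 → 2). Not NE.
(Middle, Z): Player 2 can switch to X (7 → 9). Not NE.
(Bottom, X): Player 2 can switch to Y (3 → 5). Not NE.
(Bottom, Y): Player 2 can switch to Z (5 → 7). Not NE.
(The remaining 1 profile has a profitable deviation by the same check.)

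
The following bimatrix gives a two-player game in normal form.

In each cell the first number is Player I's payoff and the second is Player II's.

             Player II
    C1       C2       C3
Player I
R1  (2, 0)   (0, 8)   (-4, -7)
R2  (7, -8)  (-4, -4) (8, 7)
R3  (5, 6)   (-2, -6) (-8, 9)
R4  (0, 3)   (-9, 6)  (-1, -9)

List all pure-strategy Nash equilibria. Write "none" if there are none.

(R1, C1): Player I can switch to R2 (2 → 7). Not NE.
(R1, C2): Player I gets 0, best alternative -2; Player II gets 8, best alternative 0. No profitable deviation — NE.
(R1, C3): Player I can switch to R2 (-4 → 8). Not NE.
(R2, C1): Player II can switch to C2 (-8 → -4). Not NE.
(R2, C2): Player I can switch to R1 (-4 → 0). Not NE.
(R2, C3): Player I gets 8, best alternative -1; Player II gets 7, best alternative -4. No profitable deviation — NE.
(R3, C1): Player I can switch to R2 (5 → 7). Not NE.
(R3, C2): Player I can switch to R1 (-2 → 0). Not NE.
(R3, C3): Player I can switch to R1 (-8 → -4). Not NE.
(R4, C1): Player I can switch to R1 (0 → 2). Not NE.
(R4, C2): Player I can switch to R1 (-9 → 0). Not NE.
(R4, C3): Player I can switch to R2 (-1 → 8). Not NE.

The pure Nash equilibria are (R1, C2) and (R2, C3).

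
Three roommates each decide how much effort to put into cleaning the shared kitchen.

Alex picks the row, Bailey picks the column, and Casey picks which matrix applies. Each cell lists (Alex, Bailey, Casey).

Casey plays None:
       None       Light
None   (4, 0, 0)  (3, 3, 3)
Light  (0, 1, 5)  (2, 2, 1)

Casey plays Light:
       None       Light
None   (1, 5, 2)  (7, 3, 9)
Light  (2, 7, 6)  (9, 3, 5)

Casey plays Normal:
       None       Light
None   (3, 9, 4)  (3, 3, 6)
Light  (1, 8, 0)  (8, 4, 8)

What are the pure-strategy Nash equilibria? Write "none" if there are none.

The pure Nash equilibria are (None, None, Normal) and (Light, None, Light).

Mark each player's best response to every combination of opponents' strategies; a profile where every player is best-responding is a pure Nash equilibrium.
Alex against (None, None): payoffs 4, 0 → best response None.
Alex against (None, Light): payoffs 1, 2 → best response Light.
Alex against (None, Normal): payoffs 3, 1 → best response None.
Alex against (Light, None): payoffs 3, 2 → best response None.
Alex against (Light, Light): payoffs 7, 9 → best response Light.
Alex against (Light, Normal): payoffs 3, 8 → best response Light.
Bailey against (None, None): payoffs 0, 3 → best response Light.
Bailey against (None, Light): payoffs 5, 3 → best response None.
Bailey against (None, Normal): payoffs 9, 3 → best response None.
Bailey against (Light, None): payoffs 1, 2 → best response Light.
Bailey against (Light, Light): payoffs 7, 3 → best response None.
Bailey against (Light, Normal): payoffs 8, 4 → best response None.
Casey against (None, None): payoffs 0, 2, 4 → best response Normal.
Casey against (None, Light): payoffs 3, 9, 6 → best response Light.
Casey against (Light, None): payoffs 5, 6, 0 → best response Light.
Casey against (Light, Light): payoffs 1, 5, 8 → best response Normal.
Mutual best responses: (None, None, Normal); (Light, None, Light).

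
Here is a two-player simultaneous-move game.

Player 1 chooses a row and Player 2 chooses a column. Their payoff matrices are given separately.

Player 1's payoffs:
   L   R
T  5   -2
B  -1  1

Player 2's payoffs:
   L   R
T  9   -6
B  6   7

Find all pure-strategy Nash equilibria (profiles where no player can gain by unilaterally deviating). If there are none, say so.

(T, L): Player 1 gets 5, best alternative -1; Player 2 gets 9, best alternative -6. No profitable deviation — NE.
(T, R): Player 1 can switch to B (-2 → 1). Not NE.
(B, L): Player 1 can switch to T (-1 → 5). Not NE.
(B, R): Player 1 gets 1, best alternative -2; Player 2 gets 7, best alternative 6. No profitable deviation — NE.

(T, L), (B, R)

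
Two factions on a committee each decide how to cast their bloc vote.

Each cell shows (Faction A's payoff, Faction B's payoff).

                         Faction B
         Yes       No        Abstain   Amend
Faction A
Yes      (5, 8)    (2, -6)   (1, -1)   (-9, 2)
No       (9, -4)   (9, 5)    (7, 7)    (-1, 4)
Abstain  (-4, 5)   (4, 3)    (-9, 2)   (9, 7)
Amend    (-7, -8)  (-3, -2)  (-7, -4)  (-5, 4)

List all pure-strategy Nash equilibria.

Faction A against Yes: payoffs 5, 9, -4, -7 → best response No.
Faction A against No: payoffs 2, 9, 4, -3 → best response No.
Faction A against Abstain: payoffs 1, 7, -9, -7 → best response No.
Faction A against Amend: payoffs -9, -1, 9, -5 → best response Abstain.
Faction B against Yes: payoffs 8, -6, -1, 2 → best response Yes.
Faction B against No: payoffs -4, 5, 7, 4 → best response Abstain.
Faction B against Abstain: payoffs 5, 3, 2, 7 → best response Amend.
Faction B against Amend: payoffs -8, -2, -4, 4 → best response Amend.
Mutual best responses: (No, Abstain); (Abstain, Amend).

(No, Abstain); (Abstain, Amend)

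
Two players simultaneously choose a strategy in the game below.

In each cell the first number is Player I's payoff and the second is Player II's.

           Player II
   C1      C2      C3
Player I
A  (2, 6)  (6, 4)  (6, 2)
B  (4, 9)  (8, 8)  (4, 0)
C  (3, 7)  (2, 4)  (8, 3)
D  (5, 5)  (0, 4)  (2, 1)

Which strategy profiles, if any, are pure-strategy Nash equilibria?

(D, C1)

Player I against C1: payoffs 2, 4, 3, 5 → best response D.
Player I against C2: payoffs 6, 8, 2, 0 → best response B.
Player I against C3: payoffs 6, 4, 8, 2 → best response C.
Player II against A: payoffs 6, 4, 2 → best response C1.
Player II against B: payoffs 9, 8, 0 → best response C1.
Player II against C: payoffs 7, 4, 3 → best response C1.
Player II against D: payoffs 5, 4, 1 → best response C1.
Mutual best responses: (D, C1).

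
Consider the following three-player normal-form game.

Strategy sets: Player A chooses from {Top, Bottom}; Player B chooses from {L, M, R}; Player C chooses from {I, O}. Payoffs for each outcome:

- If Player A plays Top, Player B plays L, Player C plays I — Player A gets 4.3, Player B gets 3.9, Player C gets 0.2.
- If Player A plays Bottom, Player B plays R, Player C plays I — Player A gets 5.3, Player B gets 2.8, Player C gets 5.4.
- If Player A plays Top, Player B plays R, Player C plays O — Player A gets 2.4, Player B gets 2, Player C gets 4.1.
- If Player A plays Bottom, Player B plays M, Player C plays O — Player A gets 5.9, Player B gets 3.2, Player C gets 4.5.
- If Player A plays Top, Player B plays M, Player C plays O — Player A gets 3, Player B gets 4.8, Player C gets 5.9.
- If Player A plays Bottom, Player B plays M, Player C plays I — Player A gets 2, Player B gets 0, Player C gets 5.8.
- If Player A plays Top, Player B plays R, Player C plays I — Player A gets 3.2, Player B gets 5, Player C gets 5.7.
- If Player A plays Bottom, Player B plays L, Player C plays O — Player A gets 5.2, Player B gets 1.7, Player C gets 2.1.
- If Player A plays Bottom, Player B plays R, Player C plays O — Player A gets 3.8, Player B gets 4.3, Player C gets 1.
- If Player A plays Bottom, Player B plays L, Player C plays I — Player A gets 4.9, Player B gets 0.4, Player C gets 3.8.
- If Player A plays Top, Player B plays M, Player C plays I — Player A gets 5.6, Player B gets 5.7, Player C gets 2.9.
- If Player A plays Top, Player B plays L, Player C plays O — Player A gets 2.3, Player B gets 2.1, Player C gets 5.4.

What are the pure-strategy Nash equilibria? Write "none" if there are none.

Player A against (L, I): payoffs 4.3, 4.9 → best response Bottom.
Player A against (L, O): payoffs 2.3, 5.2 → best response Bottom.
Player A against (M, I): payoffs 5.6, 2 → best response Top.
Player A against (M, O): payoffs 3, 5.9 → best response Bottom.
Player A against (R, I): payoffs 3.2, 5.3 → best response Bottom.
Player A against (R, O): payoffs 2.4, 3.8 → best response Bottom.
Player B against (Top, I): payoffs 3.9, 5.7, 5 → best response M.
Player B against (Top, O): payoffs 2.1, 4.8, 2 → best response M.
Player B against (Bottom, I): payoffs 0.4, 0, 2.8 → best response R.
Player B against (Bottom, O): payoffs 1.7, 3.2, 4.3 → best response R.
Player C against (Top, L): payoffs 0.2, 5.4 → best response O.
Player C against (Top, M): payoffs 2.9, 5.9 → best response O.
Player C against (Top, R): payoffs 5.7, 4.1 → best response I.
Player C against (Bottom, L): payoffs 3.8, 2.1 → best response I.
Player C against (Bottom, M): payoffs 5.8, 4.5 → best response I.
Player C against (Bottom, R): payoffs 5.4, 1 → best response I.
Mutual best responses: (Bottom, R, I).

Pure NE: (Bottom, R, I)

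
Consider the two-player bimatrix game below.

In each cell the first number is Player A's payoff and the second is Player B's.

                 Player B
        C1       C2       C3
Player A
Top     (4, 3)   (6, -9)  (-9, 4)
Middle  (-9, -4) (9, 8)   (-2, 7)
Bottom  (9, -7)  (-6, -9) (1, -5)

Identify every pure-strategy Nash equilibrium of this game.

Player A against C1: payoffs 4, -9, 9 → best response Bottom.
Player A against C2: payoffs 6, 9, -6 → best response Middle.
Player A against C3: payoffs -9, -2, 1 → best response Bottom.
Player B against Top: payoffs 3, -9, 4 → best response C3.
Player B against Middle: payoffs -4, 8, 7 → best response C2.
Player B against Bottom: payoffs -7, -9, -5 → best response C3.
Mutual best responses: (Middle, C2); (Bottom, C3).

Pure-strategy Nash equilibria: (Middle, C2), (Bottom, C3)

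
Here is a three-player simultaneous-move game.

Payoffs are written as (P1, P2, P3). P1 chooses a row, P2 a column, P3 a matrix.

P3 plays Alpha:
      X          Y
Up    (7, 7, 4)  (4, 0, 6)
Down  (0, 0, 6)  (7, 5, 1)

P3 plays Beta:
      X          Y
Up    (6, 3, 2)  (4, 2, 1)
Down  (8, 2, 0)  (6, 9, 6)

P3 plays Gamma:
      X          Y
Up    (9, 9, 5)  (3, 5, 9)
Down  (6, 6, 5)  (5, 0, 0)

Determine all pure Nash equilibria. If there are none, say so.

The pure Nash equilibria are (Up, X, Gamma); (Down, Y, Beta).

(Up, X, Alpha): P3 can switch to Gamma (4 → 5). Not NE.
(Up, X, Beta): P1 can switch to Down (6 → 8). Not NE.
(Up, X, Gamma): P1 gets 9, best alternative 6; P2 gets 9, best alternative 5; P3 gets 5, best alternative 4. No profitable deviation — NE.
(Up, Y, Alpha): P1 can switch to Down (4 → 7). Not NE.
(Up, Y, Beta): P1 can switch to Down (4 → 6). Not NE.
(Up, Y, Gamma): P1 can switch to Down (3 → 5). Not NE.
(Down, X, Alpha): P1 can switch to Up (0 → 7). Not NE.
(Down, X, Beta): P2 can switch to Y (2 → 9). Not NE.
(Down, X, Gamma): P1 can switch to Up (6 → 9). Not NE.
(Down, Y, Alpha): P3 can switch to Beta (1 → 6). Not NE.
(Down, Y, Beta): P1 gets 6, best alternative 4; P2 gets 9, best alternative 2; P3 gets 6, best alternative 1. No profitable deviation — NE.
(Down, Y, Gamma): P2 can switch to X (0 → 6). Not NE.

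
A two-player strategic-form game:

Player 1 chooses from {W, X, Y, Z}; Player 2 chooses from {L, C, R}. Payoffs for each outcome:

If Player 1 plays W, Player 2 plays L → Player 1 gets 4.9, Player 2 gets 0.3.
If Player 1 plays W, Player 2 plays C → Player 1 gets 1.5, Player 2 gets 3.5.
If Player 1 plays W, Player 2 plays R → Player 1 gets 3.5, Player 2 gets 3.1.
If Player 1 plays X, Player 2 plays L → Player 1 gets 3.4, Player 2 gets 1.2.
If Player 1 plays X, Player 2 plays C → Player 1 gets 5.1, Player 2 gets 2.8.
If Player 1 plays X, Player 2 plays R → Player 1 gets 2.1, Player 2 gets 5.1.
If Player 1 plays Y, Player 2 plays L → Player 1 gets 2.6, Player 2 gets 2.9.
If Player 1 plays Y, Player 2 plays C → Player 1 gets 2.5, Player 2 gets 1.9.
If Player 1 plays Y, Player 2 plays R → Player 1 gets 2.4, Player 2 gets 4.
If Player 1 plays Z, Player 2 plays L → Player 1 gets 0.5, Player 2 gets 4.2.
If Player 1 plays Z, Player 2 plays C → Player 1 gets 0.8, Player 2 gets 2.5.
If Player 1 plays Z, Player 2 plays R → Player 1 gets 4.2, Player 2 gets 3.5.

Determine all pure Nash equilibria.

There is no pure-strategy Nash equilibrium.

Mark each player's best response to every combination of opponents' strategies; a profile where every player is best-responding is a pure Nash equilibrium.
Player 1 against L: payoffs 4.9, 3.4, 2.6, 0.5 → best response W.
Player 1 against C: payoffs 1.5, 5.1, 2.5, 0.8 → best response X.
Player 1 against R: payoffs 3.5, 2.1, 2.4, 4.2 → best response Z.
Player 2 against W: payoffs 0.3, 3.5, 3.1 → best response C.
Player 2 against X: payoffs 1.2, 2.8, 5.1 → best response R.
Player 2 against Y: payoffs 2.9, 1.9, 4 → best response R.
Player 2 against Z: payoffs 4.2, 2.5, 3.5 → best response L.
No profile is a mutual best response for all players.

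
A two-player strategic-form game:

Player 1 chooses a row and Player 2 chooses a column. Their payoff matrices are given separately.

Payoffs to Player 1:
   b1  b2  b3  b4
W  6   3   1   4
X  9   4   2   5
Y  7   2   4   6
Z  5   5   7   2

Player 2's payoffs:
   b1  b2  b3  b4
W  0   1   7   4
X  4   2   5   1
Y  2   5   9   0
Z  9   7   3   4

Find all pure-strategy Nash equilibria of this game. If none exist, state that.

(W, b1): Player 1 can switch to X (6 → 9). Not NE.
(W, b2): Player 1 can switch to X (3 → 4). Not NE.
(W, b3): Player 1 can switch to X (1 → 2). Not NE.
(W, b4): Player 1 can switch to X (4 → 5). Not NE.
(X, b1): Player 2 can switch to b3 (4 → 5). Not NE.
(X, b2): Player 1 can switch to Z (4 → 5). Not NE.
(X, b3): Player 1 can switch to Y (2 → 4). Not NE.
(X, b4): Player 1 can switch to Y (5 → 6). Not NE.
(The remaining 8 profiles each have a profitable deviation by the same check.)

There is no pure-strategy Nash equilibrium.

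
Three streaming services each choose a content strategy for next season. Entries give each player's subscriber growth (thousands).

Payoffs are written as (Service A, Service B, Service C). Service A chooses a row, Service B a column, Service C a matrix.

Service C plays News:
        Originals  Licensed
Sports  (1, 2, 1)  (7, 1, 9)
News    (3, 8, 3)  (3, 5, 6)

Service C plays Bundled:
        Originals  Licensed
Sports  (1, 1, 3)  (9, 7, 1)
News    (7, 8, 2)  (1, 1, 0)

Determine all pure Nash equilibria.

(Sports, Originals, News): Service A can switch to News (1 → 3). Not NE.
(Sports, Originals, Bundled): Service A can switch to News (1 → 7). Not NE.
(Sports, Licensed, News): Service B can switch to Originals (1 → 2). Not NE.
(Sports, Licensed, Bundled): Service C can switch to News (1 → 9). Not NE.
(News, Originals, News): Service A gets 3, best alternative 1; Service B gets 8, best alternative 5; Service C gets 3, best alternative 2. No profitable deviation — NE.
(News, Originals, Bundled): Service C can switch to News (2 → 3). Not NE.
(News, Licensed, News): Service A can switch to Sports (3 → 7). Not NE.
(The remaining 1 profile has a profitable deviation by the same check.)

Pure NE: (News, Originals, News)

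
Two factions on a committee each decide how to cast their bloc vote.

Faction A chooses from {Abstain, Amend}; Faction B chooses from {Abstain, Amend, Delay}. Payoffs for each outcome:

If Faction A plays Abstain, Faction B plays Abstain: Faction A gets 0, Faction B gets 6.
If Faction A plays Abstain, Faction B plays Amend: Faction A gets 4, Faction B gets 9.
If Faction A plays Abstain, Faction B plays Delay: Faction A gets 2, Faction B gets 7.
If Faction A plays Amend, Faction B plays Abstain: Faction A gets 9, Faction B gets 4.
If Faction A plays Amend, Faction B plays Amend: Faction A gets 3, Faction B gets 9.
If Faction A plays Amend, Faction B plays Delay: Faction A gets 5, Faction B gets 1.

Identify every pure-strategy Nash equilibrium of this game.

Pure NE: (Abstain, Amend)

Faction A against Abstain: payoffs 0, 9 → best response Amend.
Faction A against Amend: payoffs 4, 3 → best response Abstain.
Faction A against Delay: payoffs 2, 5 → best response Amend.
Faction B against Abstain: payoffs 6, 9, 7 → best response Amend.
Faction B against Amend: payoffs 4, 9, 1 → best response Amend.
Mutual best responses: (Abstain, Amend).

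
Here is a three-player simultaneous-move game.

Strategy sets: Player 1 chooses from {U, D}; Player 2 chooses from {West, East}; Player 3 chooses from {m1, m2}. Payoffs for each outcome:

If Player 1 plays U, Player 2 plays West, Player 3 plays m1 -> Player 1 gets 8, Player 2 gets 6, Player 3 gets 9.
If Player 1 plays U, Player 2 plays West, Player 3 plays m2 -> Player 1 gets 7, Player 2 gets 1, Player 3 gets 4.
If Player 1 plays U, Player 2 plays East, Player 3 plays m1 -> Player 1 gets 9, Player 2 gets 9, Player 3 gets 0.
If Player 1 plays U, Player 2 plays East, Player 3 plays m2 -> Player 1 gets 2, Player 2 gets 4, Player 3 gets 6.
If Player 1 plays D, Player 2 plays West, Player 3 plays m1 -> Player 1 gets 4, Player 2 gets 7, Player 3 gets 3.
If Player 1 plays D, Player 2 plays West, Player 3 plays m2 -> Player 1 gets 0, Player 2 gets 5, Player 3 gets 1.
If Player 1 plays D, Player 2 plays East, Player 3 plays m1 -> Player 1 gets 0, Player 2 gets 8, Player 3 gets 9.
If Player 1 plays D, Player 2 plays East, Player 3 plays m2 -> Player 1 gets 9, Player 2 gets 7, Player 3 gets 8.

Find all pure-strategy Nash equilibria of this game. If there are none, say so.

For each player, find the best response to each opponent profile; mutual best responses are the pure NE.
Player 1 against (West, m1): payoffs 8, 4 → best response U.
Player 1 against (West, m2): payoffs 7, 0 → best response U.
Player 1 against (East, m1): payoffs 9, 0 → best response U.
Player 1 against (East, m2): payoffs 2, 9 → best response D.
Player 2 against (U, m1): payoffs 6, 9 → best response East.
Player 2 against (U, m2): payoffs 1, 4 → best response East.
Player 2 against (D, m1): payoffs 7, 8 → best response East.
Player 2 against (D, m2): payoffs 5, 7 → best response East.
Player 3 against (U, West): payoffs 9, 4 → best response m1.
Player 3 against (U, East): payoffs 0, 6 → best response m2.
Player 3 against (D, West): payoffs 3, 1 → best response m1.
Player 3 against (D, East): payoffs 9, 8 → best response m1.
No profile is a mutual best response for all players.

No pure-strategy Nash equilibrium.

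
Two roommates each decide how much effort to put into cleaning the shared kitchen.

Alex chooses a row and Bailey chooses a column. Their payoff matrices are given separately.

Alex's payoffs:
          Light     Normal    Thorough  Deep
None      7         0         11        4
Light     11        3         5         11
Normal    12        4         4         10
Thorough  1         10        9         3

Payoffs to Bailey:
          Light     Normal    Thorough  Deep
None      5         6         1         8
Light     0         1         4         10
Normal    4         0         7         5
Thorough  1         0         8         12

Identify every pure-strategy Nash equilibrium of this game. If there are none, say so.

(Light, Deep)

(None, Light): Alex can switch to Light (7 → 11). Not NE.
(None, Normal): Alex can switch to Light (0 → 3). Not NE.
(None, Thorough): Bailey can switch to Light (1 → 5). Not NE.
(None, Deep): Alex can switch to Light (4 → 11). Not NE.
(Light, Light): Alex can switch to Normal (11 → 12). Not NE.
(Light, Normal): Alex can switch to Normal (3 → 4). Not NE.
(Light, Thorough): Alex can switch to None (5 → 11). Not NE.
(Light, Deep): Alex gets 11, best alternative 10; Bailey gets 10, best alternative 4. No profitable deviation — NE.
(Normal, Light): Bailey can switch to Thorough (4 → 7). Not NE.
(Normal, Normal): Alex can switch to Thorough (4 → 10). Not NE.
(Normal, Thorough): Alex can switch to None (4 → 11). Not NE.
(Normal, Deep): Alex can switch to Light (10 → 11). Not NE.
(Thorough, Light): Alex can switch to None (1 → 7). Not NE.
(The remaining 3 profiles each have a profitable deviation by the same check.)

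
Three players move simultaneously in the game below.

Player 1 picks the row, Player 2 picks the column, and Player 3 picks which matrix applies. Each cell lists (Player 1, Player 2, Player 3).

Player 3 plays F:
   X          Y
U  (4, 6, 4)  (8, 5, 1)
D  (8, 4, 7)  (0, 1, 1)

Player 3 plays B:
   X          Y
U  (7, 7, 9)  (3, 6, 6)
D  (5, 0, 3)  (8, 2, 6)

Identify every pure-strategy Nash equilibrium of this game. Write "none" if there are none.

Player 1 against (X, F): payoffs 4, 8 → best response D.
Player 1 against (X, B): payoffs 7, 5 → best response U.
Player 1 against (Y, F): payoffs 8, 0 → best response U.
Player 1 against (Y, B): payoffs 3, 8 → best response D.
Player 2 against (U, F): payoffs 6, 5 → best response X.
Player 2 against (U, B): payoffs 7, 6 → best response X.
Player 2 against (D, F): payoffs 4, 1 → best response X.
Player 2 against (D, B): payoffs 0, 2 → best response Y.
Player 3 against (U, X): payoffs 4, 9 → best response B.
Player 3 against (U, Y): payoffs 1, 6 → best response B.
Player 3 against (D, X): payoffs 7, 3 → best response F.
Player 3 against (D, Y): payoffs 1, 6 → best response B.
Mutual best responses: (U, X, B); (D, X, F); (D, Y, B).

Pure-strategy Nash equilibria: (U, X, B); (D, X, F); (D, Y, B)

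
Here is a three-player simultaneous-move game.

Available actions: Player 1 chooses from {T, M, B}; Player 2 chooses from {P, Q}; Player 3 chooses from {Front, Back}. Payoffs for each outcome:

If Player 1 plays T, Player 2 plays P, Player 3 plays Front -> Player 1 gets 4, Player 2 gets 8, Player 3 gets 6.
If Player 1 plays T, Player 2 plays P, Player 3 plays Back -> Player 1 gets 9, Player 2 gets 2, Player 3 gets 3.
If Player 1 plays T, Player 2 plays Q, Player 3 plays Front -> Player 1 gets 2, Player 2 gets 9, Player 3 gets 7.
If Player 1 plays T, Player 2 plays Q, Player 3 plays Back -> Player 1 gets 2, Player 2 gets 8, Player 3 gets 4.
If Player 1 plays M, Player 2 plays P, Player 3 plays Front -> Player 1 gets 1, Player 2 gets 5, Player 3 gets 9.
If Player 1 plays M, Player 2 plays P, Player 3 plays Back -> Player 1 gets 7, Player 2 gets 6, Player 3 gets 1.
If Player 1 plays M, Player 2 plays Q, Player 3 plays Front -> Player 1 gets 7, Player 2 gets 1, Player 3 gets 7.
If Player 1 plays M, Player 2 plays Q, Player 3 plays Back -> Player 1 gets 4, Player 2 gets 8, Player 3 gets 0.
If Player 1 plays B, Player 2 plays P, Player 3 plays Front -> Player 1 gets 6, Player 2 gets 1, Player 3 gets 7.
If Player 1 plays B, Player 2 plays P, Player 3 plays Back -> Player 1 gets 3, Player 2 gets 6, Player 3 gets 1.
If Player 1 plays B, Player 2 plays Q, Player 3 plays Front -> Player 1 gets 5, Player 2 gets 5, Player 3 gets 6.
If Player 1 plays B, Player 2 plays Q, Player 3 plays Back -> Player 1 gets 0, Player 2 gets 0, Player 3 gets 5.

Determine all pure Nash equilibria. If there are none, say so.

No pure-strategy Nash equilibrium.

(T, P, Front): Player 1 can switch to B (4 → 6). Not NE.
(T, P, Back): Player 2 can switch to Q (2 → 8). Not NE.
(T, Q, Front): Player 1 can switch to M (2 → 7). Not NE.
(T, Q, Back): Player 1 can switch to M (2 → 4). Not NE.
(M, P, Front): Player 1 can switch to T (1 → 4). Not NE.
(M, P, Back): Player 1 can switch to T (7 → 9). Not NE.
(The remaining 6 profiles each have a profitable deviation by the same check.)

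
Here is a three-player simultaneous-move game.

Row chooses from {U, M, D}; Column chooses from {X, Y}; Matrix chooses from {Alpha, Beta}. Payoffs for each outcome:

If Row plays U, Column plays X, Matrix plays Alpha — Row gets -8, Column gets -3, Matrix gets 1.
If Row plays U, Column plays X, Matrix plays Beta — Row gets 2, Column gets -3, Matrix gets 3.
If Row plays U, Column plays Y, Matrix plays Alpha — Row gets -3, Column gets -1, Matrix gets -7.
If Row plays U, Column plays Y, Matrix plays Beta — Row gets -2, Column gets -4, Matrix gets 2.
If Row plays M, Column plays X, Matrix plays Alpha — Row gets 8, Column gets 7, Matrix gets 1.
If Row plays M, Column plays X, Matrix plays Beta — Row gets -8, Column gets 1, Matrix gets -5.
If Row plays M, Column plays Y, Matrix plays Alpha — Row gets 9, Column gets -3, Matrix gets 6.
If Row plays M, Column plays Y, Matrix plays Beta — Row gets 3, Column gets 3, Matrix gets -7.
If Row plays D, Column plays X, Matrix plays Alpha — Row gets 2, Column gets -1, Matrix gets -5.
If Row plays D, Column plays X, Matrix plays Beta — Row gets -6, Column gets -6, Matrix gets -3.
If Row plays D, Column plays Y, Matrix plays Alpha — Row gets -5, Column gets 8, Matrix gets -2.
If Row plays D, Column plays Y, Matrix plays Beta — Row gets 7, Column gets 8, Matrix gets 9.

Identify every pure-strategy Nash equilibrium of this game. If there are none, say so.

(U, X, Beta), (M, X, Alpha), (D, Y, Beta)

For each player, find the best response to each opponent profile; mutual best responses are the pure NE.
Row against (X, Alpha): payoffs -8, 8, 2 → best response M.
Row against (X, Beta): payoffs 2, -8, -6 → best response U.
Row against (Y, Alpha): payoffs -3, 9, -5 → best response M.
Row against (Y, Beta): payoffs -2, 3, 7 → best response D.
Column against (U, Alpha): payoffs -3, -1 → best response Y.
Column against (U, Beta): payoffs -3, -4 → best response X.
Column against (M, Alpha): payoffs 7, -3 → best response X.
Column against (M, Beta): payoffs 1, 3 → best response Y.
Column against (D, Alpha): payoffs -1, 8 → best response Y.
Column against (D, Beta): payoffs -6, 8 → best response Y.
Matrix against (U, X): payoffs 1, 3 → best response Beta.
Matrix against (U, Y): payoffs -7, 2 → best response Beta.
Matrix against (M, X): payoffs 1, -5 → best response Alpha.
Matrix against (M, Y): payoffs 6, -7 → best response Alpha.
Matrix against (D, X): payoffs -5, -3 → best response Beta.
Matrix against (D, Y): payoffs -2, 9 → best response Beta.
Mutual best responses: (U, X, Beta); (M, X, Alpha); (D, Y, Beta).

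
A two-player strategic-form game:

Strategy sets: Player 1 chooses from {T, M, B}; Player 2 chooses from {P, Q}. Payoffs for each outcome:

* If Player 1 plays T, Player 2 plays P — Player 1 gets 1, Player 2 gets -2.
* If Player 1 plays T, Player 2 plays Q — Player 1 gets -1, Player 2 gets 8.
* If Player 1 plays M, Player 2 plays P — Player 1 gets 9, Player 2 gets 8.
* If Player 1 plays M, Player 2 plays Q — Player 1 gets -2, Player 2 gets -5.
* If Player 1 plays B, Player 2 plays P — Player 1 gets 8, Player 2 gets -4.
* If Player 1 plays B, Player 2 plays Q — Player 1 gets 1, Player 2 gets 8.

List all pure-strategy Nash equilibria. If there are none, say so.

Check each profile: it is a Nash equilibrium iff no player can strictly gain by switching unilaterally.
(T, P): Player 1 can switch to M (1 → 9). Not NE.
(T, Q): Player 1 can switch to B (-1 → 1). Not NE.
(M, P): Player 1 gets 9, best alternative 8; Player 2 gets 8, best alternative -5. No profitable deviation — NE.
(M, Q): Player 1 can switch to T (-2 → -1). Not NE.
(B, P): Player 1 can switch to M (8 → 9). Not NE.
(B, Q): Player 1 gets 1, best alternative -1; Player 2 gets 8, best alternative -4. No profitable deviation — NE.

Pure-strategy Nash equilibria: (M, P); (B, Q)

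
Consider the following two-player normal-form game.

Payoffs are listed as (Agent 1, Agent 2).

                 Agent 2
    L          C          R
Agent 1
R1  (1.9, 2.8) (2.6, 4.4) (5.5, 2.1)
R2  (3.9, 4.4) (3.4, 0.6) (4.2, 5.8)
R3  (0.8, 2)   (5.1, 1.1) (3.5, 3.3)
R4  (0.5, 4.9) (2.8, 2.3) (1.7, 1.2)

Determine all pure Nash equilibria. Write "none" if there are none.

(R1, L): Agent 1 can switch to R2 (1.9 → 3.9). Not NE.
(R1, C): Agent 1 can switch to R2 (2.6 → 3.4). Not NE.
(R1, R): Agent 2 can switch to L (2.1 → 2.8). Not NE.
(R2, L): Agent 2 can switch to R (4.4 → 5.8). Not NE.
(R2, C): Agent 1 can switch to R3 (3.4 → 5.1). Not NE.
(R2, R): Agent 1 can switch to R1 (4.2 → 5.5). Not NE.
(R3, L): Agent 1 can switch to R1 (0.8 → 1.9). Not NE.
(R3, C): Agent 2 can switch to L (1.1 → 2). Not NE.
(R3, R): Agent 1 can switch to R1 (3.5 → 5.5). Not NE.
(R4, L): Agent 1 can switch to R1 (0.5 → 1.9). Not NE.
(R4, C): Agent 1 can switch to R2 (2.8 → 3.4). Not NE.
(R4, R): Agent 1 can switch to R1 (1.7 → 5.5). Not NE.

This game has no pure Nash equilibrium.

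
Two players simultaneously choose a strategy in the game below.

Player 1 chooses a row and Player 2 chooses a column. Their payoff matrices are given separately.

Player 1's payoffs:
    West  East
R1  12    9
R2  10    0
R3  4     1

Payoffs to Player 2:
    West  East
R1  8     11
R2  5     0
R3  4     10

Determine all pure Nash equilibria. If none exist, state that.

Pure NE: (R1, East)

(R1, West): Player 2 can switch to East (8 → 11). Not NE.
(R1, East): Player 1 gets 9, best alternative 1; Player 2 gets 11, best alternative 8. No profitable deviation — NE.
(R2, West): Player 1 can switch to R1 (10 → 12). Not NE.
(R2, East): Player 1 can switch to R1 (0 → 9). Not NE.
(R3, West): Player 1 can switch to R1 (4 → 12). Not NE.
(R3, East): Player 1 can switch to R1 (1 → 9). Not NE.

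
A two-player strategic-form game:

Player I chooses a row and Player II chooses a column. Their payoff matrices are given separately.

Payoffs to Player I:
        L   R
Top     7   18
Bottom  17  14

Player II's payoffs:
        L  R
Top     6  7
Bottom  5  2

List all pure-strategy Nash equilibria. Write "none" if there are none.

For each player, find the best response to each opponent profile; mutual best responses are the pure NE.
Player I against L: payoffs 7, 17 → best response Bottom.
Player I against R: payoffs 18, 14 → best response Top.
Player II against Top: payoffs 6, 7 → best response R.
Player II against Bottom: payoffs 5, 2 → best response L.
Mutual best responses: (Top, R); (Bottom, L).

Pure-strategy Nash equilibria: (Top, R); (Bottom, L)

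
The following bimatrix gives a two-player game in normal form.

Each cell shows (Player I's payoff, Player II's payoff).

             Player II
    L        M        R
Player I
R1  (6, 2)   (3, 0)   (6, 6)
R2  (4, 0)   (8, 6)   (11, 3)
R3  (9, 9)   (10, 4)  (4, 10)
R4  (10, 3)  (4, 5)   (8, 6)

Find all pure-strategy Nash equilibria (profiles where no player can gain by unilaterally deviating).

No pure-strategy Nash equilibrium.

Player I against L: payoffs 6, 4, 9, 10 → best response R4.
Player I against M: payoffs 3, 8, 10, 4 → best response R3.
Player I against R: payoffs 6, 11, 4, 8 → best response R2.
Player II against R1: payoffs 2, 0, 6 → best response R.
Player II against R2: payoffs 0, 6, 3 → best response M.
Player II against R3: payoffs 9, 4, 10 → best response R.
Player II against R4: payoffs 3, 5, 6 → best response R.
No profile is a mutual best response for all players.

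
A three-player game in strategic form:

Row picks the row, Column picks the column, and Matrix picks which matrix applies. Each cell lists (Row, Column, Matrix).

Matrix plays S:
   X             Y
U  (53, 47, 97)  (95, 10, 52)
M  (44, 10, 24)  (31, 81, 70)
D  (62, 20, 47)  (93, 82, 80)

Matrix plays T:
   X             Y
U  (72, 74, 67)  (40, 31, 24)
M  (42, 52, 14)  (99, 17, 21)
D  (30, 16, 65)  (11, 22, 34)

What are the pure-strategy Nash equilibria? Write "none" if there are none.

There is no pure-strategy Nash equilibrium.

Row against (X, S): payoffs 53, 44, 62 → best response D.
Row against (X, T): payoffs 72, 42, 30 → best response U.
Row against (Y, S): payoffs 95, 31, 93 → best response U.
Row against (Y, T): payoffs 40, 99, 11 → best response M.
Column against (U, S): payoffs 47, 10 → best response X.
Column against (U, T): payoffs 74, 31 → best response X.
Column against (M, S): payoffs 10, 81 → best response Y.
Column against (M, T): payoffs 52, 17 → best response X.
Column against (D, S): payoffs 20, 82 → best response Y.
Column against (D, T): payoffs 16, 22 → best response Y.
Matrix against (U, X): payoffs 97, 67 → best response S.
Matrix against (U, Y): payoffs 52, 24 → best response S.
Matrix against (M, X): payoffs 24, 14 → best response S.
Matrix against (M, Y): payoffs 70, 21 → best response S.
Matrix against (D, X): payoffs 47, 65 → best response T.
Matrix against (D, Y): payoffs 80, 34 → best response S.
No profile is a mutual best response for all players.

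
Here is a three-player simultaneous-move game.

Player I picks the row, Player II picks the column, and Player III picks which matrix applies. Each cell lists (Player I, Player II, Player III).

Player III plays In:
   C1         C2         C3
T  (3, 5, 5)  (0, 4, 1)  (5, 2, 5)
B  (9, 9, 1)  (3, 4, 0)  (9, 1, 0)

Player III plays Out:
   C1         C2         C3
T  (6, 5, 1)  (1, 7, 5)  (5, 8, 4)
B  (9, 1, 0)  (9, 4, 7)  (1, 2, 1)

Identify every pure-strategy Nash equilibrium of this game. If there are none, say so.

(T, C1, In): Player I can switch to B (3 → 9). Not NE.
(T, C1, Out): Player I can switch to B (6 → 9). Not NE.
(T, C2, In): Player I can switch to B (0 → 3). Not NE.
(T, C2, Out): Player I can switch to B (1 → 9). Not NE.
(T, C3, In): Player I can switch to B (5 → 9). Not NE.
(T, C3, Out): Player III can switch to In (4 → 5). Not NE.
(B, C1, In): Player I gets 9, best alternative 3; Player II gets 9, best alternative 4; Player III gets 1, best alternative 0. No profitable deviation — NE.
(B, C1, Out): Player II can switch to C2 (1 → 4). Not NE.
(B, C2, In): Player II can switch to C1 (4 → 9). Not NE.
(B, C2, Out): Player I gets 9, best alternative 1; Player II gets 4, best alternative 2; Player III gets 7, best alternative 0. No profitable deviation — NE.
(B, C3, In): Player II can switch to C1 (1 → 9). Not NE.
(B, C3, Out): Player I can switch to T (1 → 5). Not NE.

Pure-strategy Nash equilibria: (B, C1, In), (B, C2, Out)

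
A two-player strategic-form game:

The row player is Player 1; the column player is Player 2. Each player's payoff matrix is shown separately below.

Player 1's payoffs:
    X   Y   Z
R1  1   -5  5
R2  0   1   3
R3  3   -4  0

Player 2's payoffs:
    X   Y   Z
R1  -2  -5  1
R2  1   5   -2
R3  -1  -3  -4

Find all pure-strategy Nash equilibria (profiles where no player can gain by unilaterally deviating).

(R1, Z) and (R2, Y) and (R3, X)

Player 1 against X: payoffs 1, 0, 3 → best response R3.
Player 1 against Y: payoffs -5, 1, -4 → best response R2.
Player 1 against Z: payoffs 5, 3, 0 → best response R1.
Player 2 against R1: payoffs -2, -5, 1 → best response Z.
Player 2 against R2: payoffs 1, 5, -2 → best response Y.
Player 2 against R3: payoffs -1, -3, -4 → best response X.
Mutual best responses: (R1, Z); (R2, Y); (R3, X).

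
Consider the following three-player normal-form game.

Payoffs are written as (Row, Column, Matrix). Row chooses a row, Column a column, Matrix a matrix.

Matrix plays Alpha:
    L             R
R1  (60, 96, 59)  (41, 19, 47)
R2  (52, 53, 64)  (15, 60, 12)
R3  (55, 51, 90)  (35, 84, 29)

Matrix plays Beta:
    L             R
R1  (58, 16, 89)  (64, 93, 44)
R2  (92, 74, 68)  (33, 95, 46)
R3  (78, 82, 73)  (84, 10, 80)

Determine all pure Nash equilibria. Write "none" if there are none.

No pure-strategy Nash equilibrium.

Row against (L, Alpha): payoffs 60, 52, 55 → best response R1.
Row against (L, Beta): payoffs 58, 92, 78 → best response R2.
Row against (R, Alpha): payoffs 41, 15, 35 → best response R1.
Row against (R, Beta): payoffs 64, 33, 84 → best response R3.
Column against (R1, Alpha): payoffs 96, 19 → best response L.
Column against (R1, Beta): payoffs 16, 93 → best response R.
Column against (R2, Alpha): payoffs 53, 60 → best response R.
Column against (R2, Beta): payoffs 74, 95 → best response R.
Column against (R3, Alpha): payoffs 51, 84 → best response R.
Column against (R3, Beta): payoffs 82, 10 → best response L.
Matrix against (R1, L): payoffs 59, 89 → best response Beta.
Matrix against (R1, R): payoffs 47, 44 → best response Alpha.
Matrix against (R2, L): payoffs 64, 68 → best response Beta.
Matrix against (R2, R): payoffs 12, 46 → best response Beta.
Matrix against (R3, L): payoffs 90, 73 → best response Alpha.
Matrix against (R3, R): payoffs 29, 80 → best response Beta.
No profile is a mutual best response for all players.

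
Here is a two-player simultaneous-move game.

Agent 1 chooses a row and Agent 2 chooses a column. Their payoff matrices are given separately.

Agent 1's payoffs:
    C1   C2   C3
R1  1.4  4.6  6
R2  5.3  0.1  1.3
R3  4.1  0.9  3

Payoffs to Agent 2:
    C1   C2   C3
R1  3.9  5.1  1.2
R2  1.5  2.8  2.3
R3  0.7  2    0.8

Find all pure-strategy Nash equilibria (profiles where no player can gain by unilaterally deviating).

The unique pure-strategy Nash equilibrium is (R1, C2).

Agent 1 against C1: payoffs 1.4, 5.3, 4.1 → best response R2.
Agent 1 against C2: payoffs 4.6, 0.1, 0.9 → best response R1.
Agent 1 against C3: payoffs 6, 1.3, 3 → best response R1.
Agent 2 against R1: payoffs 3.9, 5.1, 1.2 → best response C2.
Agent 2 against R2: payoffs 1.5, 2.8, 2.3 → best response C2.
Agent 2 against R3: payoffs 0.7, 2, 0.8 → best response C2.
Mutual best responses: (R1, C2).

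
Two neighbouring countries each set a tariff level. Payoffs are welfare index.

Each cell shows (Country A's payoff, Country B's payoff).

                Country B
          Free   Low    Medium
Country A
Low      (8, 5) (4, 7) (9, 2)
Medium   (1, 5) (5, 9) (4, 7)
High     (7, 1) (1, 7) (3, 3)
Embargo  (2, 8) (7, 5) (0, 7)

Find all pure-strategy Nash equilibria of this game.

(Low, Free): Country B can switch to Low (5 → 7). Not NE.
(Low, Low): Country A can switch to Medium (4 → 5). Not NE.
(Low, Medium): Country B can switch to Free (2 → 5). Not NE.
(Medium, Free): Country A can switch to Low (1 → 8). Not NE.
(Medium, Low): Country A can switch to Embargo (5 → 7). Not NE.
(Medium, Medium): Country A can switch to Low (4 → 9). Not NE.
(The remaining 6 profiles each have a profitable deviation by the same check.)

There is no pure-strategy Nash equilibrium.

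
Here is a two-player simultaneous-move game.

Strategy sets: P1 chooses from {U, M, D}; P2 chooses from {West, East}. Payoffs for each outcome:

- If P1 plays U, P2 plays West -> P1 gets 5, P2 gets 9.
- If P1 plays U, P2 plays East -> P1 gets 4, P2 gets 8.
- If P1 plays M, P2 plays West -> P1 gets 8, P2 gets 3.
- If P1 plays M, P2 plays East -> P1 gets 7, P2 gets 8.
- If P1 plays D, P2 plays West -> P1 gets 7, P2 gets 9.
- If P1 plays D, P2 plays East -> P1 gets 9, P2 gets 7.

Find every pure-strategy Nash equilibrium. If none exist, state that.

There is no pure-strategy Nash equilibrium.

Mark each player's best response to every combination of opponents' strategies; a profile where every player is best-responding is a pure Nash equilibrium.
P1 against West: payoffs 5, 8, 7 → best response M.
P1 against East: payoffs 4, 7, 9 → best response D.
P2 against U: payoffs 9, 8 → best response West.
P2 against M: payoffs 3, 8 → best response East.
P2 against D: payoffs 9, 7 → best response West.
No profile is a mutual best response for all players.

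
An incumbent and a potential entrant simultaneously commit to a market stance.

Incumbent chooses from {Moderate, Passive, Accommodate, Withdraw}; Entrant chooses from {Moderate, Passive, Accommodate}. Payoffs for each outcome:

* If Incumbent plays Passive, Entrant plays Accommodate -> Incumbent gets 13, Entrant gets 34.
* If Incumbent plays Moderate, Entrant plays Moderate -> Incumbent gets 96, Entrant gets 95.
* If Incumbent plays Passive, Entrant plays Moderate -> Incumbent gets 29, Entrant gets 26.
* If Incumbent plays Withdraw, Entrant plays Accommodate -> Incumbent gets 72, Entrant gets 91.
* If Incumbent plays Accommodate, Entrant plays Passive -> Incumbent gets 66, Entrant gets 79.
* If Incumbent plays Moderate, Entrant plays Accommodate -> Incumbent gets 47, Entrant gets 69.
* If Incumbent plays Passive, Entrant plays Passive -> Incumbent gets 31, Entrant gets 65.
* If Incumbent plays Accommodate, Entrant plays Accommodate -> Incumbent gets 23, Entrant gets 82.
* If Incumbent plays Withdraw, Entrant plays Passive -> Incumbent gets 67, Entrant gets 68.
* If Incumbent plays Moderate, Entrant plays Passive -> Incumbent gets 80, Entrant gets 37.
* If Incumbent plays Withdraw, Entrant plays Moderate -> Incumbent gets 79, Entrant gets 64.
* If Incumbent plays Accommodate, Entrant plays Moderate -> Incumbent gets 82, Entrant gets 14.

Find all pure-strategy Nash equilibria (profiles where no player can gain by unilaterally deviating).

Pure-strategy Nash equilibria: (Moderate, Moderate); (Withdraw, Accommodate)

Check each profile: it is a Nash equilibrium iff no player can strictly gain by switching unilaterally.
(Moderate, Moderate): Incumbent gets 96, best alternative 82; Entrant gets 95, best alternative 69. No profitable deviation — NE.
(Moderate, Passive): Entrant can switch to Moderate (37 → 95). Not NE.
(Moderate, Accommodate): Incumbent can switch to Withdraw (47 → 72). Not NE.
(Passive, Moderate): Incumbent can switch to Moderate (29 → 96). Not NE.
(Passive, Passive): Incumbent can switch to Moderate (31 → 80). Not NE.
(Passive, Accommodate): Incumbent can switch to Moderate (13 → 47). Not NE.
(Accommodate, Moderate): Incumbent can switch to Moderate (82 → 96). Not NE.
(Accommodate, Passive): Incumbent can switch to Moderate (66 → 80). Not NE.
(Accommodate, Accommodate): Incumbent can switch to Moderate (23 → 47). Not NE.
(Withdraw, Accommodate): Incumbent gets 72, best alternative 47; Entrant gets 91, best alternative 68. No profitable deviation — NE.
(The remaining 2 profiles each have a profitable deviation by the same check.)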